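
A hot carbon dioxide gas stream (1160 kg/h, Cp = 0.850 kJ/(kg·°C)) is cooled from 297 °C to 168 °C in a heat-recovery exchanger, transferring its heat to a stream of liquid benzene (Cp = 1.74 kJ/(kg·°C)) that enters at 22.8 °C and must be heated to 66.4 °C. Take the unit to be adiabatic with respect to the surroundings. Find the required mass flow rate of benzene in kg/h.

Heat released by hot stream: Q = 1160 × 0.850 × (297 − 168) = 127190 kJ/h
Energy balance on cold side (adiabatic exchanger): Q = ṁ_c·Cp_c·(T_c,out − T_c,in)
ṁ_c = 127190 / [1.74 × (66.4 − 22.8)] = 1676.6 kg/h

ṁ_c = 1680 kg/h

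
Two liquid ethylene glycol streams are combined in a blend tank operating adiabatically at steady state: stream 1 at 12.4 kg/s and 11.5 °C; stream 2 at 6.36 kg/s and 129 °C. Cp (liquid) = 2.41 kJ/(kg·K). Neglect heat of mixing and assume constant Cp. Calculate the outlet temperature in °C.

T_out = 51.3 °C

No heat crosses the boundary, so H_out = H_in.
T_out = Σ ṁᵢCp,ᵢTᵢ / Σ ṁᵢCp,ᵢ
      = 2320.9 / 45.212 = 51.335 °C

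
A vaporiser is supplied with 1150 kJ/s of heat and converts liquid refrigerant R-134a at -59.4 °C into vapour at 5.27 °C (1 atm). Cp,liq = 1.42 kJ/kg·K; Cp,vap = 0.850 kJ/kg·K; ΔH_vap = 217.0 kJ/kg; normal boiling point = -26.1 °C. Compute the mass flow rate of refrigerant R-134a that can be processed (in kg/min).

Δh = 1.42×(-26.1−-59.4) + 217.0 + 0.850×(5.27−-26.1) = 290.95 kJ/kg
Q = 1150 kJ/s = 1150 kJ/s = 69000 kJ/min
ṁ = Q/Δh = 69000 / 290.95 = 237.15 kg/min

ṁ = 237 kg/min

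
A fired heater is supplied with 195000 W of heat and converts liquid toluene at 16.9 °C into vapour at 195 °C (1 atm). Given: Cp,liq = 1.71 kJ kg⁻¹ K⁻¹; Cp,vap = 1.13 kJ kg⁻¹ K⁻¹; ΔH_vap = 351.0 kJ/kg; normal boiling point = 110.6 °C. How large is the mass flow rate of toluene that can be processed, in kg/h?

Δh = 1.71×(110.6−16.9) + 351.0 + 1.13×(195−110.6) = 606.6 kJ/kg
Q = 195000 W = 195 kJ/s = 702000 kJ/h
ṁ = Q/Δh = 702000 / 606.6 = 1157.3 kg/h

ṁ = 1160 kg/h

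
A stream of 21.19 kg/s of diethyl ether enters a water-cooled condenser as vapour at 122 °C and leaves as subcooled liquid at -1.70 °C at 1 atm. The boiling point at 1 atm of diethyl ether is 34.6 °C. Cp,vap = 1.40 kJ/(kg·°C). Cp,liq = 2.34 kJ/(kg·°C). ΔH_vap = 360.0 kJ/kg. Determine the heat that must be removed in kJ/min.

vapour 122→34.6 °C: -122.36 kJ/kg
condensation at 34.6 °C: -360 kJ/kg
liquid 34.6→-1.70 °C: -84.942 kJ/kg
Δh = -122.36 + -360 + -84.942 = -567.3 kJ/kg
Q = ṁ·Δh = 21.19 kg/s × -567.3 kJ/kg = -12021 kJ/s
|Q| = 12021 kW = 721270 kJ/min

Q_c = 721000 kJ/min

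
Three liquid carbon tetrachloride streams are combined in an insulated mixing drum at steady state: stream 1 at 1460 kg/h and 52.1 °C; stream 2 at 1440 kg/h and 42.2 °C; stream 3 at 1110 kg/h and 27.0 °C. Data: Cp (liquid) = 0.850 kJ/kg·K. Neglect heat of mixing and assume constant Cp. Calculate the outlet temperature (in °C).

Energy balance with Q = 0: Σ ṁᵢCp,ᵢ(T_out − Tᵢ) = 0
T_out = Σ ṁᵢCp,ᵢTᵢ / Σ ṁᵢCp,ᵢ
      = 141780 / 3408.5 = 41.597 °C

T_out = 41.6 °C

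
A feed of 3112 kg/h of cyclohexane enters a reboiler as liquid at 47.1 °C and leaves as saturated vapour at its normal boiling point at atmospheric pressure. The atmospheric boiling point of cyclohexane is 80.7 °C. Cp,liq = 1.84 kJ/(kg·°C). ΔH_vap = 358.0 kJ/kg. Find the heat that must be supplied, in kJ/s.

liquid 47.1→80.7 °C: 61.824 kJ/kg
vaporisation at 80.7 °C: 358 kJ/kg
Δh = 61.824 + 358 = 419.82 kJ/kg
Q = ṁ·Δh = 3112 kg/h × 419.82 kJ/kg = 1.3065e+06 kJ/h
|Q| = 362.91 kW

Q = 363 kJ/s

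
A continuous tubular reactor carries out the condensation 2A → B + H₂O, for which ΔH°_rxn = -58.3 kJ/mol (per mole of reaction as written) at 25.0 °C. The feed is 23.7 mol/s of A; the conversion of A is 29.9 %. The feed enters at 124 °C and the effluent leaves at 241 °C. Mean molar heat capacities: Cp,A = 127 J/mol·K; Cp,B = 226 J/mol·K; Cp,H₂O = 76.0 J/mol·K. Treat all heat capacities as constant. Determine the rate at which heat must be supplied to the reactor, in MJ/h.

Extent of reaction ξ = 0.299 × 23.7 / 2 = 3.5431 mol/s
Reaction term: ξ·ΔH°_rxn = 3.5431 × -58.3 = -206.57 kJ/s
Sensible, feed 124→25 °C: -297.98 kJ/s
Outlet flows (mol/s): A 16.614, B 3.5431, H₂O 3.5431
Sensible, products 25→241 °C: 686.87 kJ/s
Q = ΔH = 182.33 kJ/s = 182.33 kW
Heat supplied = 656.38 MJ/h

Q_in = 656 MJ/h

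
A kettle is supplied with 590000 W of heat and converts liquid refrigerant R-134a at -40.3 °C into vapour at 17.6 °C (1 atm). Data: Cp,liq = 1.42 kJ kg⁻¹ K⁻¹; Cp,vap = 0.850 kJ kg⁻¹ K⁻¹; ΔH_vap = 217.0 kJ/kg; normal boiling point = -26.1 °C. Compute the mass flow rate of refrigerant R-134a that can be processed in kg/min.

ṁ = 129 kg/min

Δh = 1.42×(-26.1−-40.3) + 217.0 + 0.850×(17.6−-26.1) = 274.31 kJ/kg
Q = 590000 W = 590 kJ/s = 35400 kJ/min
ṁ = Q/Δh = 35400 / 274.31 = 129.05 kg/min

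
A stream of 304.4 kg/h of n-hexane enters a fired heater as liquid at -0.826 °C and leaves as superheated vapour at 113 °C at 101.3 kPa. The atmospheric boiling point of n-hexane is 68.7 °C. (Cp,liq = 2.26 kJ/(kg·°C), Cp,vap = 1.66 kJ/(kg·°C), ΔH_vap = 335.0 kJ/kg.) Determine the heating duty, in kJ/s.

liquid -0.826→68.7 °C: 157.13 kJ/kg
vaporisation at 68.7 °C: 335 kJ/kg
vapour 68.7→113 °C: 73.538 kJ/kg
Δh = 157.13 + 335 + 73.538 = 565.67 kJ/kg
Q = ṁ·Δh = 304.4 kg/h × 565.67 kJ/kg = 172190 kJ/h
|Q| = 47.83 kW

Q = 47.8 kJ/s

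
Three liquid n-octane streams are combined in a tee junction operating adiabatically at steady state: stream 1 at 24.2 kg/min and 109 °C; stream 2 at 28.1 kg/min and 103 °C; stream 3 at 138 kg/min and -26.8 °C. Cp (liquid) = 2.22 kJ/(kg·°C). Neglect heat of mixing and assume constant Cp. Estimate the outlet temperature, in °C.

Energy balance with Q = 0: Σ ṁᵢCp,ᵢ(T_out − Tᵢ) = 0
Σ ṁᵢCp,ᵢTᵢ = 24.2×2.22×109 + 28.1×2.22×103 + 138×2.22×-26.8 = 4070.8
Σ ṁᵢCp,ᵢ = 24.2×2.22 + 28.1×2.22 + 138×2.22 = 422.47
T_out = 4070.8 / 422.47 = 9.6358 °C

T_out = 9.64 °C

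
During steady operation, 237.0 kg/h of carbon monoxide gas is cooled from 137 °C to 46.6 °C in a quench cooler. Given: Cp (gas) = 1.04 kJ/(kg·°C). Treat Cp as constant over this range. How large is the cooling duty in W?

Q_c = 6190 W

Q = ṁ·Cp·ΔT = 237.0 × 1.04 × (46.6 − 137) = -22282 kJ/h
Converting: 22282 / 3600 s = 6.1894 kW
Cooling duty = 6189.4 W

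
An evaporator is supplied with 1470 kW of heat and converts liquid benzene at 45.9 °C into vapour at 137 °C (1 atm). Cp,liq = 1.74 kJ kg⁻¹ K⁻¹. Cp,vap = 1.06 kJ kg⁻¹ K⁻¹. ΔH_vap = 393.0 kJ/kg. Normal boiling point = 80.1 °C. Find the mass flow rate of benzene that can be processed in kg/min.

Δh = 1.74×(80.1−45.9) + 393.0 + 1.06×(137−80.1) = 512.82 kJ/kg
Q = 1470 kW = 1470 kJ/s = 88200 kJ/min
ṁ = Q/Δh = 88200 / 512.82 = 171.99 kg/min

ṁ = 172 kg/min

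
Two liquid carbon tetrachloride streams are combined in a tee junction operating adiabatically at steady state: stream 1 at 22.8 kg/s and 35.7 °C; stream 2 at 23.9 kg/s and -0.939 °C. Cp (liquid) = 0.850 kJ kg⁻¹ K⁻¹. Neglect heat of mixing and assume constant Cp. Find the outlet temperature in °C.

No heat crosses the boundary, so H_out = H_in.
Σ ṁᵢCp,ᵢTᵢ = 22.8×0.850×35.7 + 23.9×0.850×-0.939 = 672.79
Σ ṁᵢCp,ᵢ = 22.8×0.850 + 23.9×0.850 = 39.695
T_out = 672.79 / 39.695 = 16.949 °C

T_out = 16.9 °C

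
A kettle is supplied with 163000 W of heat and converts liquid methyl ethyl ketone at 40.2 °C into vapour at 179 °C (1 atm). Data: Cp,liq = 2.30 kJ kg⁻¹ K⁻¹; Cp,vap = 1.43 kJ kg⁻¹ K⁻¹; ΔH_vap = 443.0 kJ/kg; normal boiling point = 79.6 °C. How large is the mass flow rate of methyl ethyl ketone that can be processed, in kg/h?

Δh = 2.30×(79.6−40.2) + 443.0 + 1.43×(179−79.6) = 675.76 kJ/kg
Q = 163000 W = 163 kJ/s = 586800 kJ/h
ṁ = Q/Δh = 586800 / 675.76 = 868.35 kg/h

ṁ = 868 kg/h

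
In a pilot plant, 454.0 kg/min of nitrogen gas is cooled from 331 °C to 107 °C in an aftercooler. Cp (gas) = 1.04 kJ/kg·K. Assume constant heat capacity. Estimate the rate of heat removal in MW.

Q_c = 1.76 MW

Q = ṁ·Cp·ΔT = 454.0 × 1.04 × (107 − 331) = -105760 kJ/min
Converting: 105760 / 60 s = 1762.7 kW
Cooling duty = 1.7627 MW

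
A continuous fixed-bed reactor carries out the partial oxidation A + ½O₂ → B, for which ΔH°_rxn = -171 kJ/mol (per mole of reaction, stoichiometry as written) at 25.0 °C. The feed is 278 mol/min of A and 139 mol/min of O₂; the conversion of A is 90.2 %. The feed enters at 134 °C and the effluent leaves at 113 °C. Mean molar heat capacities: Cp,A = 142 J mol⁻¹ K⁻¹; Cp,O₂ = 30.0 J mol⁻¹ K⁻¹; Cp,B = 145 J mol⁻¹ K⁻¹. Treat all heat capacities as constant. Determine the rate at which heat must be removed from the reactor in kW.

Extent of reaction ξ = 0.902 × 278 = 250.76 mol/min
Reaction term: ξ·ΔH°_rxn = 250.76 × -171 = -42879 kJ/min
Sensible, feed 134→25 °C: -4757.4 kJ/min
Outlet flows (mol/min): A 27.244, O₂ 13.622, B 250.76
Sensible, products 25→113 °C: 3576 kJ/min
Q = ΔH = -44061 kJ/min = -734.34 kW
Heat removed = 734.34 kW

Q_out = 734 kW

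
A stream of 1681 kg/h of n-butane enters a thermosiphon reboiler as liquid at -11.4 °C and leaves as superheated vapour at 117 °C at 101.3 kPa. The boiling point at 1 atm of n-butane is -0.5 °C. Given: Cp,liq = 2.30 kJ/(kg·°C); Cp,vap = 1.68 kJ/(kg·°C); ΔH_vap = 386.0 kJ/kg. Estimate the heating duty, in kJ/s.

liquid -11.4→-0.5 °C: 25.07 kJ/kg
vaporisation at -0.5 °C: 386 kJ/kg
vapour -0.5→117 °C: 197.4 kJ/kg
Δh = 25.07 + 386 + 197.4 = 608.47 kJ/kg
Q = ṁ·Δh = 1681 kg/h × 608.47 kJ/kg = 1.0228e+06 kJ/h
|Q| = 284.12 kW

Q = 284 kJ/s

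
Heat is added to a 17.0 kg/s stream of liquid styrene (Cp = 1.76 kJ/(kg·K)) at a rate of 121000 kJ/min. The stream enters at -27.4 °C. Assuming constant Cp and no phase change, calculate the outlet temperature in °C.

Q = 121000 kJ/min = 2016.7 kJ/s
ΔT = Q/(ṁ·Cp) = 2016.7/(17.0×1.76) = 67.402 K
T_out = -27.4 + 67.402 = 40.002 °C

T_out = 40.0 °C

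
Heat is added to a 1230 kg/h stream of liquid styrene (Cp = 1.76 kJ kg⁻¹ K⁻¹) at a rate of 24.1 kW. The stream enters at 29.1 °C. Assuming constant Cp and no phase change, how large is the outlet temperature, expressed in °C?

T_out = 69.2 °C

Q = 24.1 kW = 86760 kJ/h
ΔT = Q/(ṁ·Cp) = 86760/(1230×1.76) = 40.078 K
T_out = 29.1 + 40.078 = 69.178 °C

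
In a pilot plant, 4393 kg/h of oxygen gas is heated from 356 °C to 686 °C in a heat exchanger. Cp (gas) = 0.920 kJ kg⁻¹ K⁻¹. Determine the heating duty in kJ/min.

Q = 22200 kJ/min

Q = ṁ·Cp·ΔT = 4393 × 0.920 × (686 − 356) = 1.3337e+06 kJ/h
Converting: 1.3337e+06 / 3600 s = 370.48 kW
Heating duty = 22229 kJ/min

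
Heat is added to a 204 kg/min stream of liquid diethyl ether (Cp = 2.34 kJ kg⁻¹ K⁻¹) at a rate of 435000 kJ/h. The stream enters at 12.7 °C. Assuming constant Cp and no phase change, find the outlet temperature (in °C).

Q = 435000 kJ/h = 7250 kJ/min
ΔT = Q/(ṁ·Cp) = 7250/(204×2.34) = 15.188 K
T_out = 12.7 + 15.188 = 27.888 °C

T_out = 27.9 °C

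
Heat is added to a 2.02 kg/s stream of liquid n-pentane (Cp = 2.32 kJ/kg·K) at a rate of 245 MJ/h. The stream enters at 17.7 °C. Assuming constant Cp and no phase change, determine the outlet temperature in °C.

Q = 245 MJ/h = 68.056 kJ/s
ΔT = Q/(ṁ·Cp) = 68.056/(2.02×2.32) = 14.522 K
T_out = 17.7 + 14.522 = 32.222 °C

T_out = 32.2 °C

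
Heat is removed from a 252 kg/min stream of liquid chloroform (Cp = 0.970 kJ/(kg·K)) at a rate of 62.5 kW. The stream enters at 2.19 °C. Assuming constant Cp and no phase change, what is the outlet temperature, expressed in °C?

T_out = -13.2 °C

Q = 62.5 kW = 3750 kJ/min
ΔT = Q/(ṁ·Cp) = 3750/(252×0.970) = 15.341 K
T_out = 2.19 − 15.341 = -13.151 °C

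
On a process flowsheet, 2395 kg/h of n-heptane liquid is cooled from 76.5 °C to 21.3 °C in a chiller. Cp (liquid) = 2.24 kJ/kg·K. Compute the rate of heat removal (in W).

Q = ṁ·Cp·ΔT = 2395 × 2.24 × (21.3 − 76.5) = -296140 kJ/h
Converting: 296140 / 3600 s = 82.26 kW
Cooling duty = 82260 W

Q_c = 82300 W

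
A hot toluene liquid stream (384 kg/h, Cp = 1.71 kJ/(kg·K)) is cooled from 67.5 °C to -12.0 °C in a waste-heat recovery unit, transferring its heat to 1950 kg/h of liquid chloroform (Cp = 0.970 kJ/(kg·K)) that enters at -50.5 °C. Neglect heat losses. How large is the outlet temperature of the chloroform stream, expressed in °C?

T_c,out = -22.9 °C

Heat released by hot stream: Q = 384 × 1.71 × (67.5 − -12.0) = 52203 kJ/h
Energy balance on cold side (adiabatic exchanger): Q = ṁ_c·Cp_c·(T_c,out − T_c,in)
T_c,out = -50.5 + 52203/(1950 × 0.970) = -22.901 °C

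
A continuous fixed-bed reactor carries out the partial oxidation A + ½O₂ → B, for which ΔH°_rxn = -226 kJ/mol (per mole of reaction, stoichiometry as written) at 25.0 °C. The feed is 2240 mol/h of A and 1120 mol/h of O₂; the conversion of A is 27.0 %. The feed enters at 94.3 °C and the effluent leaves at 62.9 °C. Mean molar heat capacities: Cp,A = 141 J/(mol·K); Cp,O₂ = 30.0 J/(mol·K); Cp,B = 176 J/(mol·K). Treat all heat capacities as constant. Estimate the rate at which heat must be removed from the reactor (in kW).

Extent of reaction ξ = 0.270 × 2240 = 604.8 mol/h
Reaction term: ξ·ΔH°_rxn = 604.8 × -226 = -136680 kJ/h
Sensible, feed 94.3→25 °C: -24216 kJ/h
Outlet flows (mol/h): A 1635.2, O₂ 817.6, B 604.8
Sensible, products 25→62.9 °C: 13702 kJ/h
Q = ΔH = -147200 kJ/h = -40.889 kW
Heat removed = 40.889 kW

Q_out = 40.9 kW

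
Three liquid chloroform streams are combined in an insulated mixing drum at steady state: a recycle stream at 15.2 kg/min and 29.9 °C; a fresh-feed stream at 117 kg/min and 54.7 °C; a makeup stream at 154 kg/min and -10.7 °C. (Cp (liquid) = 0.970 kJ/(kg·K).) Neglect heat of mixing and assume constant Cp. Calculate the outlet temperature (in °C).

Adiabatic, steady state ⇒ Σ ṁᵢCp,ᵢ(T_out − Tᵢ) = 0
Σ ṁᵢCp,ᵢTᵢ = 15.2×0.970×29.9 + 117×0.970×54.7 + 154×0.970×-10.7 = 5050.4
Σ ṁᵢCp,ᵢ = 15.2×0.970 + 117×0.970 + 154×0.970 = 277.61
T_out = 5050.4 / 277.61 = 18.192 °C

T_out = 18.2 °C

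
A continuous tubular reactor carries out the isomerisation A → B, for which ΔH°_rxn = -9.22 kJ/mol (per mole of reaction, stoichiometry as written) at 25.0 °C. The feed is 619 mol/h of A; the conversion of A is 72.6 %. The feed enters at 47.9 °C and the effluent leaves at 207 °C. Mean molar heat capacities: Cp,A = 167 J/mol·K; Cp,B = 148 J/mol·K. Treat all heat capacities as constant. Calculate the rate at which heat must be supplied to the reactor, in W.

Q_in = 2990 W

Extent of reaction ξ = 0.726 × 619 = 449.39 mol/h
Reaction term: ξ·ΔH°_rxn = 449.39 × -9.22 = -4143.4 kJ/h
Sensible, feed 47.9→25 °C: -2367.2 kJ/h
Outlet flows (mol/h): A 169.61, B 449.39
Sensible, products 25→207 °C: 17260 kJ/h
Q = ΔH = 10749 kJ/h = 2.9859 kW
Heat supplied = 2985.9 W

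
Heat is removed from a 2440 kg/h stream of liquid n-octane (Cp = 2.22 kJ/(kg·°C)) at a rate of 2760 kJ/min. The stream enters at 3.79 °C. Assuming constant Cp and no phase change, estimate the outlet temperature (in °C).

Q = 2760 kJ/min = 165600 kJ/h
ΔT = Q/(ṁ·Cp) = 165600/(2440×2.22) = 30.572 K
T_out = 3.79 − 30.572 = -26.782 °C

T_out = -26.8 °C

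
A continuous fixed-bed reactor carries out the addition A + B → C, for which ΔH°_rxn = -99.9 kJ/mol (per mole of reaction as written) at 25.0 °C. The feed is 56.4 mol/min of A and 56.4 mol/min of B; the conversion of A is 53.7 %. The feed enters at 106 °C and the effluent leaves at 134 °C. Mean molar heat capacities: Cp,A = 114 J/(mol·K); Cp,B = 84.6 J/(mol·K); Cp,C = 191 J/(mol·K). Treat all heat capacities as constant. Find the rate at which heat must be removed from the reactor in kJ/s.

Extent of reaction ξ = 0.537 × 56.4 = 30.287 mol/min
Reaction term: ξ·ΔH°_rxn = 30.287 × -99.9 = -3025.7 kJ/min
Sensible, feed 106→25 °C: -907.28 kJ/min
Outlet flows (mol/min): A 26.113, B 26.113, C 30.287
Sensible, products 25→134 °C: 1195.8 kJ/min
Q = ΔH = -2737.1 kJ/min = -45.619 kW
Heat removed = 45.619 kJ/s

Q_out = 45.6 kJ/s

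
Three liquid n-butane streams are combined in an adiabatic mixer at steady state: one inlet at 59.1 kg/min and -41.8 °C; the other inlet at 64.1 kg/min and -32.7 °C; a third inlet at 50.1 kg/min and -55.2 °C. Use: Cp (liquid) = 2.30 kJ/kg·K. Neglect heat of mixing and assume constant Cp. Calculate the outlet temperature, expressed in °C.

T_out = -42.3 °C

Energy balance with Q = 0: Σ ṁᵢCp,ᵢ(T_out − Tᵢ) = 0
T_out = Σ ṁᵢCp,ᵢTᵢ / Σ ṁᵢCp,ᵢ
      = -16864 / 398.59 = -42.308 °C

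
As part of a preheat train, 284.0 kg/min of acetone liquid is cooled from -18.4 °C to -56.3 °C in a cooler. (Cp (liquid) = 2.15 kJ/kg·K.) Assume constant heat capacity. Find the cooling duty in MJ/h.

Q_c = 1390 MJ/h

Q = ṁ·Cp·ΔT = 284.0 × 2.15 × (-56.3 − -18.4) = -23142 kJ/min
Converting: 23142 / 60 s = 385.7 kW
Cooling duty = 1388.5 MJ/h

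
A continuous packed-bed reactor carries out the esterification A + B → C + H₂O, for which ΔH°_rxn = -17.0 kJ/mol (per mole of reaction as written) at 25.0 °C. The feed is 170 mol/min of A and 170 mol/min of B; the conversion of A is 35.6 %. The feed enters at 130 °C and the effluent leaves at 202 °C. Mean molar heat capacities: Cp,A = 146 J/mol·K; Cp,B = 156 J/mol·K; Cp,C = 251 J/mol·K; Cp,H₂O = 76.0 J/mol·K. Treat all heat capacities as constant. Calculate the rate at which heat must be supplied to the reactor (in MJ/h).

Extent of reaction ξ = 0.356 × 170 = 60.52 mol/min
Reaction term: ξ·ΔH°_rxn = 60.52 × -17.0 = -1028.8 kJ/min
Sensible, feed 130→25 °C: -5390.7 kJ/min
Outlet flows (mol/min): A 109.48, B 109.48, C 60.52, H₂O 60.52
Sensible, products 25→202 °C: 9355 kJ/min
Q = ΔH = 2935.4 kJ/min = 48.924 kW
Heat supplied = 176.13 MJ/h

Q_in = 176 MJ/h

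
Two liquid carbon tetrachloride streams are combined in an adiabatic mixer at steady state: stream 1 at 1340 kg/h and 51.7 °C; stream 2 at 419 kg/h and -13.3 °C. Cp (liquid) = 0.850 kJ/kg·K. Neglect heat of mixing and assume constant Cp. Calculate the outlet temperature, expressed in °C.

Energy balance with Q = 0: Σ ṁᵢCp,ᵢ(T_out − Tᵢ) = 0
T_out = Σ ṁᵢCp,ᵢTᵢ / Σ ṁᵢCp,ᵢ
      = 54150 / 1495.2 = 36.217 °C

T_out = 36.2 °C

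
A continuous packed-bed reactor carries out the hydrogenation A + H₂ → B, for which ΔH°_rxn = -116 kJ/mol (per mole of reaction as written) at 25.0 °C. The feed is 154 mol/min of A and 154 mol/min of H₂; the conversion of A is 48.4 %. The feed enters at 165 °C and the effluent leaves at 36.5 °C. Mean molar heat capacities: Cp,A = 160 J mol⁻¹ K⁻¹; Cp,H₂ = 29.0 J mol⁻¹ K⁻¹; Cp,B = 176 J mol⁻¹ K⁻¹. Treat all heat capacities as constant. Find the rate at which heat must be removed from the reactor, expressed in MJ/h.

Extent of reaction ξ = 0.484 × 154 = 74.536 mol/min
Reaction term: ξ·ΔH°_rxn = 74.536 × -116 = -8646.2 kJ/min
Sensible, feed 165→25 °C: -4074.8 kJ/min
Outlet flows (mol/min): A 79.464, H₂ 79.464, B 74.536
Sensible, products 25→36.5 °C: 323.58 kJ/min
Q = ΔH = -12397 kJ/min = -206.62 kW
Heat removed = 743.85 MJ/h

Q_out = 744 MJ/h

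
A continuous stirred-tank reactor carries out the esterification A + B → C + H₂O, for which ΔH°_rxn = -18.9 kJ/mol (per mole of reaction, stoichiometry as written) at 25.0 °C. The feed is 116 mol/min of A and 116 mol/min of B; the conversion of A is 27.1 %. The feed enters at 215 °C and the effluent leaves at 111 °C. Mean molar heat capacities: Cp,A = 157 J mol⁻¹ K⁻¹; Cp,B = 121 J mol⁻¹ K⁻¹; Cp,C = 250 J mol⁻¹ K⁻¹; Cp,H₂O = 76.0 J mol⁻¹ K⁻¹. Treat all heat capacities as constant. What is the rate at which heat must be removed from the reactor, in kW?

Q_out = 63.6 kW

Extent of reaction ξ = 0.271 × 116 = 31.436 mol/min
Reaction term: ξ·ΔH°_rxn = 31.436 × -18.9 = -594.14 kJ/min
Sensible, feed 215→25 °C: -6127.1 kJ/min
Outlet flows (mol/min): A 84.564, B 84.564, C 31.436, H₂O 31.436
Sensible, products 25→111 °C: 2903.1 kJ/min
Q = ΔH = -3818.2 kJ/min = -63.636 kW
Heat removed = 63.636 kW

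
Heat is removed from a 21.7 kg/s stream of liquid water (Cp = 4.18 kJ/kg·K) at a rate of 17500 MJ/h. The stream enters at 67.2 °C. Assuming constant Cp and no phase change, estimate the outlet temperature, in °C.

T_out = 13.6 °C

Q = 17500 MJ/h = 4861.1 kJ/s
ΔT = Q/(ṁ·Cp) = 4861.1/(21.7×4.18) = 53.592 K
T_out = 67.2 − 53.592 = 13.608 °C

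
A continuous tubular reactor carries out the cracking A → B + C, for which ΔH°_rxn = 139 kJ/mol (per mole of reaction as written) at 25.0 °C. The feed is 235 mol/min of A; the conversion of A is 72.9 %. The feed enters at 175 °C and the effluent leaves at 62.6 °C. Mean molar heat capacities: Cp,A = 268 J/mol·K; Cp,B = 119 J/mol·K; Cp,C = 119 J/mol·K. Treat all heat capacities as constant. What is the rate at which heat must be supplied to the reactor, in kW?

Q_in = 276 kW

Extent of reaction ξ = 0.729 × 235 = 171.31 mol/min
Reaction term: ξ·ΔH°_rxn = 171.31 × 139 = 23813 kJ/min
Sensible, feed 175→25 °C: -9447 kJ/min
Outlet flows (mol/min): A 63.685, B 171.31, C 171.31
Sensible, products 25→62.6 °C: 2174.8 kJ/min
Q = ΔH = 16541 kJ/min = 275.68 kW
Heat supplied = 275.68 kW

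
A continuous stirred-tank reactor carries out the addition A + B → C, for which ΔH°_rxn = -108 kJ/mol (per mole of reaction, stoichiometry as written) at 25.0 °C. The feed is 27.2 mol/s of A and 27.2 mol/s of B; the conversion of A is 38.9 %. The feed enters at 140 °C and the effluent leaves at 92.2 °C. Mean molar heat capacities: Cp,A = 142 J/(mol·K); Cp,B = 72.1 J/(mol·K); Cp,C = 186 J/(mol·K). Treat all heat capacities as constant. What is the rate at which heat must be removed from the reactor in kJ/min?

Q_out = 86500 kJ/min

Extent of reaction ξ = 0.389 × 27.2 = 10.581 mol/s
Reaction term: ξ·ΔH°_rxn = 10.581 × -108 = -1142.7 kJ/s
Sensible, feed 140→25 °C: -669.7 kJ/s
Outlet flows (mol/s): A 16.619, B 16.619, C 10.581
Sensible, products 25→92.2 °C: 371.36 kJ/s
Q = ΔH = -1441.1 kJ/s = -1441.1 kW
Heat removed = 86464 kJ/min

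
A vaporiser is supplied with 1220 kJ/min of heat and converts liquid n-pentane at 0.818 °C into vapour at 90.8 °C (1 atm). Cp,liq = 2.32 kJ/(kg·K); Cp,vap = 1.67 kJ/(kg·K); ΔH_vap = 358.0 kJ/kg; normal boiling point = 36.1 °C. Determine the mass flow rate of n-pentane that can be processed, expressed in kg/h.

ṁ = 138 kg/h

Δh = 2.32×(36.1−0.818) + 358.0 + 1.67×(90.8−36.1) = 531.2 kJ/kg
Q = 1220 kJ/min = 20.333 kJ/s = 73200 kJ/h
ṁ = Q/Δh = 73200 / 531.2 = 137.8 kg/h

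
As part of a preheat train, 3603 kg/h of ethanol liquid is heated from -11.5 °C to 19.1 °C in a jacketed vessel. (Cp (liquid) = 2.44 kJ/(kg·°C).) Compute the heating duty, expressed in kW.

Q = 74.7 kW

Q = ṁ·Cp·ΔT = 3603 × 2.44 × (19.1 − -11.5) = 269010 kJ/h
Converting: 269010 / 3600 s = 74.726 kW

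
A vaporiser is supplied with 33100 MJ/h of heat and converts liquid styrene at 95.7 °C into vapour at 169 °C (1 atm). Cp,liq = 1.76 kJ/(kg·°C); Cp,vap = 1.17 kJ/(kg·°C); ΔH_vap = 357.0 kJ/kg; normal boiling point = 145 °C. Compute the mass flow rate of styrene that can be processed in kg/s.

ṁ = 19.5 kg/s

Δh = 1.76×(145−95.7) + 357.0 + 1.17×(169−145) = 471.85 kJ/kg
Q = 33100 MJ/h = 9194.4 kJ/s = 9194.4 kJ/s
ṁ = Q/Δh = 9194.4 / 471.85 = 19.486 kg/s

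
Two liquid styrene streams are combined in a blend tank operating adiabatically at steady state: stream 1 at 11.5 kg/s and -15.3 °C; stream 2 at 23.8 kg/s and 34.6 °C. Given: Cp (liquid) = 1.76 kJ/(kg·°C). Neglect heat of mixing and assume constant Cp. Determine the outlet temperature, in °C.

T_out = 18.3 °C

Energy balance with Q = 0: Σ ṁᵢCp,ᵢ(T_out − Tᵢ) = 0
T_out = Σ ṁᵢCp,ᵢTᵢ / Σ ṁᵢCp,ᵢ
      = 1139.7 / 62.128 = 18.344 °C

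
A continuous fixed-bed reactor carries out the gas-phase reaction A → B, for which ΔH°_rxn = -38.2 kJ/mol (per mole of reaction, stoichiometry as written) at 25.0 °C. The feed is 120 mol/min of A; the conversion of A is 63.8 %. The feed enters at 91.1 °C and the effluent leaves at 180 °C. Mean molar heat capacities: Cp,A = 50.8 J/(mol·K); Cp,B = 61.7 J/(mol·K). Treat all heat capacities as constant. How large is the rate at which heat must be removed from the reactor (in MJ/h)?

Q_out = 135 MJ/h

Extent of reaction ξ = 0.638 × 120 = 76.56 mol/min
Reaction term: ξ·ΔH°_rxn = 76.56 × -38.2 = -2924.6 kJ/min
Sensible, feed 91.1→25 °C: -402.95 kJ/min
Outlet flows (mol/min): A 43.44, B 76.56
Sensible, products 25→180 °C: 1074.2 kJ/min
Q = ΔH = -2253.3 kJ/min = -37.555 kW
Heat removed = 135.2 MJ/h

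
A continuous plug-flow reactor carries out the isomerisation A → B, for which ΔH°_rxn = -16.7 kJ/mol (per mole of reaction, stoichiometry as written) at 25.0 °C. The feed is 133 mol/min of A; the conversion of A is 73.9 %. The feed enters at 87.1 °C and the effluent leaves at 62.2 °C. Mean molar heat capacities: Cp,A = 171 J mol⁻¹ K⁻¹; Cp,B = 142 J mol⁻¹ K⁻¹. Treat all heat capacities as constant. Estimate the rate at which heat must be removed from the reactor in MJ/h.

Q_out = 139 MJ/h

Extent of reaction ξ = 0.739 × 133 = 98.287 mol/min
Reaction term: ξ·ΔH°_rxn = 98.287 × -16.7 = -1641.4 kJ/min
Sensible, feed 87.1→25 °C: -1412.3 kJ/min
Outlet flows (mol/min): A 34.713, B 98.287
Sensible, products 25→62.2 °C: 740.01 kJ/min
Q = ΔH = -2313.7 kJ/min = -38.562 kW
Heat removed = 138.82 MJ/h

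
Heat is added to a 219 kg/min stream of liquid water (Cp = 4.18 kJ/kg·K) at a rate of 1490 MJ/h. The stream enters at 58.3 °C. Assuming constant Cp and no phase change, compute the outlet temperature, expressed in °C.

T_out = 85.4 °C

Q = 1490 MJ/h = 24833 kJ/min
ΔT = Q/(ṁ·Cp) = 24833/(219×4.18) = 27.128 K
T_out = 58.3 + 27.128 = 85.428 °C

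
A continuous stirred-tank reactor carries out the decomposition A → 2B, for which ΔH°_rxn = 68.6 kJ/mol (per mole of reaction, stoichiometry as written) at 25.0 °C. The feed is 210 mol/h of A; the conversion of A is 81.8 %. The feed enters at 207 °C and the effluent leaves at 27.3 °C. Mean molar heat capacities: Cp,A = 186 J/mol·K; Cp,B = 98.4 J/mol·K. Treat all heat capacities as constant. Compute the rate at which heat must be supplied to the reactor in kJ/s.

Q_in = 1.32 kJ/s

Extent of reaction ξ = 0.818 × 210 = 171.78 mol/h
Reaction term: ξ·ΔH°_rxn = 171.78 × 68.6 = 11784 kJ/h
Sensible, feed 207→25 °C: -7108.9 kJ/h
Outlet flows (mol/h): A 38.22, B 343.56
Sensible, products 25→27.3 °C: 94.105 kJ/h
Q = ΔH = 4769.3 kJ/h = 1.3248 kW
Heat supplied = 1.3248 kJ/s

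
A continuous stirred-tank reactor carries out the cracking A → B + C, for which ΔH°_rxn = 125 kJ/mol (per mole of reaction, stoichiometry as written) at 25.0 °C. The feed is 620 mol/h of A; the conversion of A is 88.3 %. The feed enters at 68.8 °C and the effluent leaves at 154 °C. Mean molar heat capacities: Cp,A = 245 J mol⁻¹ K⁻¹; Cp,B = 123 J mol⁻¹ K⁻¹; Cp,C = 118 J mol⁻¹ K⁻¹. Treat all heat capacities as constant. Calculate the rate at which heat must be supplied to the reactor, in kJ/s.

Extent of reaction ξ = 0.883 × 620 = 547.46 mol/h
Reaction term: ξ·ΔH°_rxn = 547.46 × 125 = 68432 kJ/h
Sensible, feed 68.8→25 °C: -6653.2 kJ/h
Outlet flows (mol/h): A 72.54, B 547.46, C 547.46
Sensible, products 25→154 °C: 19313 kJ/h
Q = ΔH = 81092 kJ/h = 22.526 kW
Heat supplied = 22.526 kJ/s

Q_in = 22.5 kJ/s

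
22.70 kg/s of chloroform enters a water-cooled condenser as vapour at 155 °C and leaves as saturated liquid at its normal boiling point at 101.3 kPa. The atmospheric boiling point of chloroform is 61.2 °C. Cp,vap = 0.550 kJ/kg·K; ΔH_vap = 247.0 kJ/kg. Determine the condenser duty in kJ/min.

vapour 155→61.2 °C: -51.59 kJ/kg
condensation at 61.2 °C: -247 kJ/kg
Δh = -51.59 + -247 = -298.59 kJ/kg
Q = ṁ·Δh = 22.70 kg/s × -298.59 kJ/kg = -6778 kJ/s
|Q| = 6778 kW = 406680 kJ/min

Q_c = 407000 kJ/min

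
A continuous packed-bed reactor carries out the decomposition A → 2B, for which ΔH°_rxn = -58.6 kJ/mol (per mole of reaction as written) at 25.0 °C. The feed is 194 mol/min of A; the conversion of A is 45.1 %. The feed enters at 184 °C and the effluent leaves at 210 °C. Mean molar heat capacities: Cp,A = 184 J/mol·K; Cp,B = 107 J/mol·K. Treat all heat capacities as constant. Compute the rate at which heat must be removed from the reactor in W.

Extent of reaction ξ = 0.451 × 194 = 87.494 mol/min
Reaction term: ξ·ΔH°_rxn = 87.494 × -58.6 = -5127.1 kJ/min
Sensible, feed 184→25 °C: -5675.7 kJ/min
Outlet flows (mol/min): A 106.51, B 174.99
Sensible, products 25→210 °C: 7089.4 kJ/min
Q = ΔH = -3713.5 kJ/min = -61.891 kW
Heat removed = 61891 W

Q_out = 61900 W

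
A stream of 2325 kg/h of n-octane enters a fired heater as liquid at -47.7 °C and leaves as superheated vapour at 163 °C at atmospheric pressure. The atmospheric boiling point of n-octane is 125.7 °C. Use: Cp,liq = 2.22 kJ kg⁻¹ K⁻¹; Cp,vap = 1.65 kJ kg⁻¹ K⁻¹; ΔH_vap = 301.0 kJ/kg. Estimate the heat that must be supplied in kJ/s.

Q = 483 kJ/s

liquid -47.7→125.7 °C: 384.95 kJ/kg
vaporisation at 125.7 °C: 301 kJ/kg
vapour 125.7→163 °C: 61.545 kJ/kg
Δh = 384.95 + 301 + 61.545 = 747.49 kJ/kg
Q = ṁ·Δh = 2325 kg/h × 747.49 kJ/kg = 1.7379e+06 kJ/h
|Q| = 482.76 kW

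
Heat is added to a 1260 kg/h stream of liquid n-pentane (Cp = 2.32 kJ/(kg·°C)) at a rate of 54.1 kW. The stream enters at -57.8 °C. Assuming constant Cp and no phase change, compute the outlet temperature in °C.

T_out = 8.83 °C

Q = 54.1 kW = 194760 kJ/h
ΔT = Q/(ṁ·Cp) = 194760/(1260×2.32) = 66.626 K
T_out = -57.8 + 66.626 = 8.8256 °C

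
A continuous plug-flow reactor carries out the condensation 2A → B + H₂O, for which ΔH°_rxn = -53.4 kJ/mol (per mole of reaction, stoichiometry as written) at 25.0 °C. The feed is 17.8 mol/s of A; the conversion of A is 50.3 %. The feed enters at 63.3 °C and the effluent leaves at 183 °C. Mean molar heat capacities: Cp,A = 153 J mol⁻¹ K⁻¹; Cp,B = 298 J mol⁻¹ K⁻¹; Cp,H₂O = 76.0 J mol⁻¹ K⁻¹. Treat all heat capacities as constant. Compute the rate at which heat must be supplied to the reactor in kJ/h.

Extent of reaction ξ = 0.503 × 17.8 / 2 = 4.4767 mol/s
Reaction term: ξ·ΔH°_rxn = 4.4767 × -53.4 = -239.06 kJ/s
Sensible, feed 63.3→25 °C: -104.31 kJ/s
Outlet flows (mol/s): A 8.8466, B 4.4767, H₂O 4.4767
Sensible, products 25→183 °C: 478.39 kJ/s
Q = ΔH = 135.03 kJ/s = 135.03 kW
Heat supplied = 486120 kJ/h

Q_in = 486000 kJ/h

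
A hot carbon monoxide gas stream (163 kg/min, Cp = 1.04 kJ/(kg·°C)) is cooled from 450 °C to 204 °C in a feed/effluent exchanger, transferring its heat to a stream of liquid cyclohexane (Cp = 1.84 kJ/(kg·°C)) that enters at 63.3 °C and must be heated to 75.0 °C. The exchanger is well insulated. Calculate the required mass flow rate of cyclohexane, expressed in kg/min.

ṁ_c = 1940 kg/min

Heat released by hot stream: Q = 163 × 1.04 × (450 − 204) = 41702 kJ/min
Energy balance on cold side (adiabatic exchanger): Q = ṁ_c·Cp_c·(T_c,out − T_c,in)
ṁ_c = 41702 / [1.84 × (75.0 − 63.3)] = 1937.1 kg/min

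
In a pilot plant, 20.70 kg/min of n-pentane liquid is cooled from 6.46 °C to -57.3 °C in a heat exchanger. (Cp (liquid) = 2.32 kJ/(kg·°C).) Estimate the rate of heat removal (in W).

Q_c = 51000 W

Q = ṁ·Cp·ΔT = 20.70 × 2.32 × (-57.3 − 6.46) = -3062 kJ/min
Converting: 3062 / 60 s = 51.034 kW
Cooling duty = 51034 W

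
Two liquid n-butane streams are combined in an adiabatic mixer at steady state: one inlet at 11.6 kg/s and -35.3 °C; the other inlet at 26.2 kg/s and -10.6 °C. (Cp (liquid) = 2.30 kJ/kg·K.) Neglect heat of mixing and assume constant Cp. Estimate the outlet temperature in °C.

Adiabatic, steady state ⇒ Σ ṁᵢCp,ᵢ(T_out − Tᵢ) = 0
T_out = Σ ṁᵢCp,ᵢTᵢ / Σ ṁᵢCp,ᵢ
      = -1580.6 / 86.94 = -18.18 °C

T_out = -18.2 °C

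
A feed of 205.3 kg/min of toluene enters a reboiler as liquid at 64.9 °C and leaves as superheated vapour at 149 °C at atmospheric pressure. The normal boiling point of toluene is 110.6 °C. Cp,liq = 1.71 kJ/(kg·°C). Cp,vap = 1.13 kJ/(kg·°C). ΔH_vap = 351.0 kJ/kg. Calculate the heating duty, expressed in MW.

liquid 64.9→110.6 °C: 78.147 kJ/kg
vaporisation at 110.6 °C: 351 kJ/kg
vapour 110.6→149 °C: 43.392 kJ/kg
Δh = 78.147 + 351 + 43.392 = 472.54 kJ/kg
Q = ṁ·Δh = 205.3 kg/min × 472.54 kJ/kg = 97012 kJ/min
|Q| = 1616.9 kW = 1.6169 MW

Q = 1.62 MW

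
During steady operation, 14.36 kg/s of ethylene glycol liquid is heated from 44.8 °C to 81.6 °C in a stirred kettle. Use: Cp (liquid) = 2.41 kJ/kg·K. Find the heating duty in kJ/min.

Q = ṁ·Cp·ΔT = 14.36 × 2.41 × (81.6 − 44.8) = 1273.6 kJ/s
Heating duty = 76414 kJ/min

Q = 76400 kJ/min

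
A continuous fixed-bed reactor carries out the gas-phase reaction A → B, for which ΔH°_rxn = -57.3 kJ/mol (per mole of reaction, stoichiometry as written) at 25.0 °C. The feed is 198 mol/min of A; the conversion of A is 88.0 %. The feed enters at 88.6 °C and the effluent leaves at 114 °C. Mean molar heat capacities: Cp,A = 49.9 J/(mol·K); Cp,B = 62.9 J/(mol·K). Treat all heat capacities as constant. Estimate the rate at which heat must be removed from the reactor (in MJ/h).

Q_out = 572 MJ/h

Extent of reaction ξ = 0.880 × 198 = 174.24 mol/min
Reaction term: ξ·ΔH°_rxn = 174.24 × -57.3 = -9984 kJ/min
Sensible, feed 88.6→25 °C: -628.38 kJ/min
Outlet flows (mol/min): A 23.76, B 174.24
Sensible, products 25→114 °C: 1080.9 kJ/min
Q = ΔH = -9531.4 kJ/min = -158.86 kW
Heat removed = 571.88 MJ/h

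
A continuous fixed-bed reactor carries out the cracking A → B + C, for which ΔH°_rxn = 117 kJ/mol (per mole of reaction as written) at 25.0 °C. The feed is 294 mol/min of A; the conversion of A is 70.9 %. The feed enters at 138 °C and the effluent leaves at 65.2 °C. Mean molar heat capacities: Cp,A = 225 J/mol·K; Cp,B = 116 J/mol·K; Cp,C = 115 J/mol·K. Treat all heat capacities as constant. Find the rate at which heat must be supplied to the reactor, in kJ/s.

Extent of reaction ξ = 0.709 × 294 = 208.45 mol/min
Reaction term: ξ·ΔH°_rxn = 208.45 × 117 = 24388 kJ/min
Sensible, feed 138→25 °C: -7474.9 kJ/min
Outlet flows (mol/min): A 85.554, B 208.45, C 208.45
Sensible, products 25→65.2 °C: 2709.5 kJ/min
Q = ΔH = 19623 kJ/min = 327.05 kW
Heat supplied = 327.05 kJ/s

Q_in = 327 kJ/s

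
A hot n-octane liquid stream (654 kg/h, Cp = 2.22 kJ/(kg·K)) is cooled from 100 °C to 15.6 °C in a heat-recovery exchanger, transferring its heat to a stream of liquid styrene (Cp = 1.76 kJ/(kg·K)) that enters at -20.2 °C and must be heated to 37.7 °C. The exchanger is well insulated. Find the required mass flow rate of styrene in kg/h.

ṁ_c = 1200 kg/h

Heat released by hot stream: Q = 654 × 2.22 × (100 − 15.6) = 122540 kJ/h
Energy balance on cold side (adiabatic exchanger): Q = ṁ_c·Cp_c·(T_c,out − T_c,in)
ṁ_c = 122540 / [1.76 × (37.7 − -20.2)] = 1202.5 kg/h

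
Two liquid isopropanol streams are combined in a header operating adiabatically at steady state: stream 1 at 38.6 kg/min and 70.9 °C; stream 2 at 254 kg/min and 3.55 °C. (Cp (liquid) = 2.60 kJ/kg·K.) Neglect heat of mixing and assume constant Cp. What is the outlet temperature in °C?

T_out = 12.4 °C

Energy balance with Q = 0: Σ ṁᵢCp,ᵢ(T_out − Tᵢ) = 0
Σ ṁᵢCp,ᵢTᵢ = 38.6×2.60×70.9 + 254×2.60×3.55 = 9459.9
Σ ṁᵢCp,ᵢ = 38.6×2.60 + 254×2.60 = 760.76
T_out = 9459.9 / 760.76 = 12.435 °C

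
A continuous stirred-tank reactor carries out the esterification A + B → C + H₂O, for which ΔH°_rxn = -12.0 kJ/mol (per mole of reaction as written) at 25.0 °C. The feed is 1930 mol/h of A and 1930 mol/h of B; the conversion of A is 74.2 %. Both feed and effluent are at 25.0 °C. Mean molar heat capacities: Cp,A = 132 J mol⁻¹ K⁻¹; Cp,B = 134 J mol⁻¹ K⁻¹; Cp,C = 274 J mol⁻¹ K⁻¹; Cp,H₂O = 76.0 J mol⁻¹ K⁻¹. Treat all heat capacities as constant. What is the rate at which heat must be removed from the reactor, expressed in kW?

Extent of reaction ξ = 0.742 × 1930 = 1432.1 mol/h
Reaction term: ξ·ΔH°_rxn = 1432.1 × -12.0 = -17185 kJ/h
Q = ΔH = -17185 kJ/h = -4.7735 kW
Heat removed = 4.7735 kW

Q_out = 4.77 kW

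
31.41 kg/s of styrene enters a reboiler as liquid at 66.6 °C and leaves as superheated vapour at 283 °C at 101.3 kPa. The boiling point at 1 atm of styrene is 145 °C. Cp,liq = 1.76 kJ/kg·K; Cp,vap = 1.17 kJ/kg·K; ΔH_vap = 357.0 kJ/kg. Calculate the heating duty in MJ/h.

Q = 74200 MJ/h

liquid 66.6→145 °C: 137.98 kJ/kg
vaporisation at 145 °C: 357 kJ/kg
vapour 145→283 °C: 161.46 kJ/kg
Δh = 137.98 + 357 + 161.46 = 656.44 kJ/kg
Q = ṁ·Δh = 31.41 kg/s × 656.44 kJ/kg = 20619 kJ/s
|Q| = 20619 kW = 74228 MJ/h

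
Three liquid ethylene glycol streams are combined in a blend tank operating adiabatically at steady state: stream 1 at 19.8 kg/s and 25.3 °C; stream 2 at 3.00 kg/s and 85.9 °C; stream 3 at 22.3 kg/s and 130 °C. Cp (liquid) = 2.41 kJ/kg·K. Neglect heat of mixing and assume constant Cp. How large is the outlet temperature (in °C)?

T_out = 81.1 °C

Energy balance with Q = 0: Σ ṁᵢCp,ᵢ(T_out − Tᵢ) = 0
T_out = Σ ṁᵢCp,ᵢTᵢ / Σ ṁᵢCp,ᵢ
      = 8814.9 / 108.69 = 81.101 °C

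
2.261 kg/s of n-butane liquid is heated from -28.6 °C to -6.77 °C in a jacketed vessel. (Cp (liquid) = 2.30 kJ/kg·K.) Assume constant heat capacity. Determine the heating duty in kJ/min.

Q = ṁ·Cp·ΔT = 2.261 × 2.30 × (-6.77 − -28.6) = 113.52 kJ/s
Heating duty = 6811.4 kJ/min

Q = 6810 kJ/min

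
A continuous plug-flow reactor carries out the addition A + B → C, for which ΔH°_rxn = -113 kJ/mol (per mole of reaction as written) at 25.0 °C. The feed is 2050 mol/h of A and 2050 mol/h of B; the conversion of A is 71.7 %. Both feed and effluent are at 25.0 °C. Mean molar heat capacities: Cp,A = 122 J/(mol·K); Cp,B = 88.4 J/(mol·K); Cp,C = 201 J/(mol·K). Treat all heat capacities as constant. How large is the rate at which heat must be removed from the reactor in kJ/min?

Q_out = 2770 kJ/min

Extent of reaction ξ = 0.717 × 2050 = 1469.8 mol/h
Reaction term: ξ·ΔH°_rxn = 1469.8 × -113 = -166090 kJ/h
Q = ΔH = -166090 kJ/h = -46.137 kW
Heat removed = 2768.2 kJ/min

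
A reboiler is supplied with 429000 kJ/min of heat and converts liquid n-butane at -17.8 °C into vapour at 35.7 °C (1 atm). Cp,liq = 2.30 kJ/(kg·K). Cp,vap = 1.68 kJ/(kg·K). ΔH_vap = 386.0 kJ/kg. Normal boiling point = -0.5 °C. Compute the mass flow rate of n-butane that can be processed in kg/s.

ṁ = 14.7 kg/s

Δh = 2.30×(-0.5−-17.8) + 386.0 + 1.68×(35.7−-0.5) = 486.61 kJ/kg
Q = 429000 kJ/min = 7150 kJ/s = 7150 kJ/s
ṁ = Q/Δh = 7150 / 486.61 = 14.694 kg/s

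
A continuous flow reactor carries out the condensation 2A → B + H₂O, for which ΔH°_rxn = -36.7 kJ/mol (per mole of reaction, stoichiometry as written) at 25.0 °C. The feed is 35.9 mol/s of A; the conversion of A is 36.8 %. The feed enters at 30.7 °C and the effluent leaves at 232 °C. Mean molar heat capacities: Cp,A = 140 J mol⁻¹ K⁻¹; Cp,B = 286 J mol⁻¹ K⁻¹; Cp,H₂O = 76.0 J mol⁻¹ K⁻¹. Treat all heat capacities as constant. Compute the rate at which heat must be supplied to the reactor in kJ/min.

Extent of reaction ξ = 0.368 × 35.9 / 2 = 6.6056 mol/s
Reaction term: ξ·ΔH°_rxn = 6.6056 × -36.7 = -242.43 kJ/s
Sensible, feed 30.7→25 °C: -28.648 kJ/s
Outlet flows (mol/s): A 22.689, B 6.6056, H₂O 6.6056
Sensible, products 25→232 °C: 1152.5 kJ/s
Q = ΔH = 881.43 kJ/s = 881.43 kW
Heat supplied = 52886 kJ/min

Q_in = 52900 kJ/min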